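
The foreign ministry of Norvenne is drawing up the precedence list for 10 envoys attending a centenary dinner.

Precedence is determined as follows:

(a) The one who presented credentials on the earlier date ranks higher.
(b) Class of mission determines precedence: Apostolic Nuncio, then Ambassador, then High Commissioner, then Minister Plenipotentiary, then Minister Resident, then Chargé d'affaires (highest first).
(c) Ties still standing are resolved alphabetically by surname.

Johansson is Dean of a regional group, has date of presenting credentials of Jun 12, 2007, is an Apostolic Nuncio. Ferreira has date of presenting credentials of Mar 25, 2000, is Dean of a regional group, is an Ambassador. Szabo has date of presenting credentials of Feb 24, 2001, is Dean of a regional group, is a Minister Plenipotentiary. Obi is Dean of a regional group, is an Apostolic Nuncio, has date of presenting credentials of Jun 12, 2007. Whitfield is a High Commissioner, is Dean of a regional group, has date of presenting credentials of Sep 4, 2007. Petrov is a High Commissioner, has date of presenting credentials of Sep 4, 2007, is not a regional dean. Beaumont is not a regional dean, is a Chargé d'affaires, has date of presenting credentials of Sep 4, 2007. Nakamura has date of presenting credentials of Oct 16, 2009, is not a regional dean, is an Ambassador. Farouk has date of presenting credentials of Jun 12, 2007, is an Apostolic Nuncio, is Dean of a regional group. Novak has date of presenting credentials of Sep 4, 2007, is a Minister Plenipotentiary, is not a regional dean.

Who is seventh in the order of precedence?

Whitfield

By date of presenting credentials (earlier first): Ferreira (Mar 25, 2000); then Szabo (Feb 24, 2001); then Farouk, Johansson and Obi (each Jun 12, 2007); then Petrov, Whitfield, Novak and Beaumont (each Sep 4, 2007); then Nakamura (Oct 16, 2009).
Farouk, Johansson and Obi are each Apostolic Nuncio, so the next rule applies.
Among Farouk, Johansson and Obi, alphabetically by surname: Farouk before Johansson before Obi.
Among Petrov, Whitfield, Novak and Beaumont, by class of mission: Petrov and Whitfield (High Commissioner) before Novak (Minister Plenipotentiary) before Beaumont (Chargé d'affaires).
Among Petrov and Whitfield, alphabetically by surname: Petrov before Whitfield.
Order: Ferreira, Szabo, Farouk, Johansson, Obi, Petrov, Whitfield, Novak, Beaumont, Nakamura.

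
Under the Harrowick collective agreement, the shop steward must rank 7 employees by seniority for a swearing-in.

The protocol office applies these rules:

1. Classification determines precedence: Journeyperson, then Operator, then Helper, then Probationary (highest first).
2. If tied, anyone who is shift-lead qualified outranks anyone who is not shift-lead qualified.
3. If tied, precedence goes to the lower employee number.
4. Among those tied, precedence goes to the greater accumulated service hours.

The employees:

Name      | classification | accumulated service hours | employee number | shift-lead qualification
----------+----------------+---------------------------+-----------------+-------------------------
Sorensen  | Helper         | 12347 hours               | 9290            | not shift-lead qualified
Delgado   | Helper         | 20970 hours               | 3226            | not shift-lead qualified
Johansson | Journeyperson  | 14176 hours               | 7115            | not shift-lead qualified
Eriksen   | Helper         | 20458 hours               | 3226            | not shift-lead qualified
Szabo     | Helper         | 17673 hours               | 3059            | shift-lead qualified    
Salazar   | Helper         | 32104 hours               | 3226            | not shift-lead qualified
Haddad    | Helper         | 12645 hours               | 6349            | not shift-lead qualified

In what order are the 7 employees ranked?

By classification: Johansson (Journeyperson); then Szabo, Salazar, Delgado, Eriksen, Haddad and Sorensen (Helper).
Among Szabo, Salazar, Delgado, Eriksen, Haddad and Sorensen, shift-lead qualified before not shift-lead qualified: Szabo (shift-lead qualified) before Salazar, Delgado, Eriksen, Haddad and Sorensen (not shift-lead qualified).
Among Salazar, Delgado, Eriksen, Haddad and Sorensen, by employee number (lower first): Salazar, Delgado and Eriksen (3226) before Haddad (6349) before Sorensen (9290).
Among Salazar, Delgado and Eriksen, by accumulated service hours (higher first): Salazar (32104 hours) before Delgado (20970 hours) before Eriksen (20458 hours).
Full order: Johansson, Szabo, Salazar, Delgado, Eriksen, Haddad, Sorensen.

Johansson, Szabo, Salazar, Delgado, Eriksen, Haddad, Sorensen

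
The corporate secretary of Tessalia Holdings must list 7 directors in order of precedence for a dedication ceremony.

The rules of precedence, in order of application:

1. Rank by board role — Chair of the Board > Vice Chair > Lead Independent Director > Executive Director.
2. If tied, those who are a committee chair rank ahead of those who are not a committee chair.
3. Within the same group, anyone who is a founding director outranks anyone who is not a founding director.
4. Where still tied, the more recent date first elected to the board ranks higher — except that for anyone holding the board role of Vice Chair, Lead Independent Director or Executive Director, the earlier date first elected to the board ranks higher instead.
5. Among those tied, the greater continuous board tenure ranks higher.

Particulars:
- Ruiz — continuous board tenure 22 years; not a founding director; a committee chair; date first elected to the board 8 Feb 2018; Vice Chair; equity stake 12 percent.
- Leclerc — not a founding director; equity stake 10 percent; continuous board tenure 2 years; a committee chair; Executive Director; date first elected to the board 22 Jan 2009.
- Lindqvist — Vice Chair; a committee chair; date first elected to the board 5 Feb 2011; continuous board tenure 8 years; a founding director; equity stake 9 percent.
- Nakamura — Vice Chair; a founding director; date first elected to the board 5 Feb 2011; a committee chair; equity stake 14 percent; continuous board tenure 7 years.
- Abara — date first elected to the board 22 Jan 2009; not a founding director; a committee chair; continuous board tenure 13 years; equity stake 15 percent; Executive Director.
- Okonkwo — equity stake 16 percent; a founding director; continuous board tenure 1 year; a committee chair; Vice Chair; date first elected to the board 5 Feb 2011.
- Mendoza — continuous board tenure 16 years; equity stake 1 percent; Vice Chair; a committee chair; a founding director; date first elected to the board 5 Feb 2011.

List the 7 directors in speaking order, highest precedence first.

By board role: Mendoza, Lindqvist, Nakamura, Okonkwo and Ruiz (Vice Chair); then Abara and Leclerc (Executive Director).
Mendoza, Lindqvist, Nakamura, Okonkwo and Ruiz are each a committee chair, so the next rule applies.
Among Mendoza, Lindqvist, Nakamura, Okonkwo and Ruiz, a founding director before not a founding director: Mendoza, Lindqvist, Nakamura and Okonkwo (a founding director) before Ruiz (not a founding director).
Mendoza, Lindqvist, Nakamura and Okonkwo all have date first elected to the board 5 Feb 2011, so the next rule applies.
Among Mendoza, Lindqvist, Nakamura and Okonkwo, by continuous board tenure (higher first): Mendoza (16 years) before Lindqvist (8 years) before Nakamura (7 years) before Okonkwo (1 year).
Abara and Leclerc are each a committee chair, so the next rule applies.
Abara and Leclerc are each not a founding director, so the next rule applies.
Abara and Leclerc both have date first elected to the board 22 Jan 2009, so the next rule applies.
Among Abara and Leclerc, by continuous board tenure (higher first): Abara (13 years) before Leclerc (2 years).
Full order: Mendoza, Lindqvist, Nakamura, Okonkwo, Ruiz, Abara, Leclerc.

Mendoza, Lindqvist, Nakamura, Okonkwo, Ruiz, Abara, Leclerc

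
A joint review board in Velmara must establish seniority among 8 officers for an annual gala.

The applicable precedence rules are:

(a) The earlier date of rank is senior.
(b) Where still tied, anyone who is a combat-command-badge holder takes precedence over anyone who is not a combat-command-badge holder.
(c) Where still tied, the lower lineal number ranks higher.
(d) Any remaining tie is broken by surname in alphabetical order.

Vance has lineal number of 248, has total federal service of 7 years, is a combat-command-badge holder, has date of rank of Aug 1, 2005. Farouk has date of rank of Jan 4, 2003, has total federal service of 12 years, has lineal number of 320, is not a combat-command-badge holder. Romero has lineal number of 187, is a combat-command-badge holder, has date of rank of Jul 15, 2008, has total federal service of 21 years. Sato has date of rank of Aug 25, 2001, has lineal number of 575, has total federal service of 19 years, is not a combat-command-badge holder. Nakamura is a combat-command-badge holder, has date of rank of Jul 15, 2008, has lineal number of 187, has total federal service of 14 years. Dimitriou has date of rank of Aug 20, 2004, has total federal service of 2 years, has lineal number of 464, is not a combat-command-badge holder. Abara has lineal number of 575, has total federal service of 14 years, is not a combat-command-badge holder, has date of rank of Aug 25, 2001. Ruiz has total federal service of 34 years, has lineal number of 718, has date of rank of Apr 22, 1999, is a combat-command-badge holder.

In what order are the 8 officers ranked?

Ruiz, Abara, Sato, Farouk, Dimitriou, Vance, Nakamura, Romero

By date of rank (earlier first): Ruiz (Apr 22, 1999); then Abara and Sato (both Aug 25, 2001); then Farouk (Jan 4, 2003); then Dimitriou (Aug 20, 2004); then Vance (Aug 1, 2005); then Nakamura and Romero (both Jul 15, 2008).
Abara and Sato are each not a combat-command-badge holder, so the next rule applies.
Abara and Sato both have lineal number 575, so the next rule applies.
Among Abara and Sato, alphabetically by surname: Abara before Sato.
Nakamura and Romero are each a combat-command-badge holder, so the next rule applies.
Nakamura and Romero both have lineal number 187, so the next rule applies.
Among Nakamura and Romero, alphabetically by surname: Nakamura before Romero.
Full order: Ruiz, Abara, Sato, Farouk, Dimitriou, Vance, Nakamura, Romero.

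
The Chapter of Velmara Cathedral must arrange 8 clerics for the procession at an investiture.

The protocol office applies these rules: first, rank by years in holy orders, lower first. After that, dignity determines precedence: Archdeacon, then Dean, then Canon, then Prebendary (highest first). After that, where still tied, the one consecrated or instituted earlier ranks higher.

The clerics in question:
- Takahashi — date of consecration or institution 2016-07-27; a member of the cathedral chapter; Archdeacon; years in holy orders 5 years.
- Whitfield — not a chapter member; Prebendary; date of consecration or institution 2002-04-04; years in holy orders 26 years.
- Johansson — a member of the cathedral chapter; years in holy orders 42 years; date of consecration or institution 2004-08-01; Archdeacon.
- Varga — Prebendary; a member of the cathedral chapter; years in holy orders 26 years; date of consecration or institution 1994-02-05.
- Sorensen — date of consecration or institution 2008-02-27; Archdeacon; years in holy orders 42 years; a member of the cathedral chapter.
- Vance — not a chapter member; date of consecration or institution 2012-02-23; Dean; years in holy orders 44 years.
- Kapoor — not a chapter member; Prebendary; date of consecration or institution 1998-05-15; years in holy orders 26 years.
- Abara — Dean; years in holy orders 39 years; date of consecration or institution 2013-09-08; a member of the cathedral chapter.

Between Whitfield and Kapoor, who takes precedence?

Kapoor

By years in holy orders (lower first): Takahashi (5 years); then Varga, Kapoor and Whitfield (each 26 years); then Abara (39 years); then Johansson and Sorensen (both 42 years); then Vance (44 years).
Varga, Kapoor and Whitfield are each Prebendary, so the next rule applies.
Among Varga, Kapoor and Whitfield, by date of consecration or institution (earlier first): Varga (1994-02-05) before Kapoor (1998-05-15) before Whitfield (2002-04-04).
Johansson and Sorensen are each Archdeacon, so the next rule applies.
Among Johansson and Sorensen, by date of consecration or institution (earlier first): Johansson (2004-08-01) before Sorensen (2008-02-27).
So Kapoor takes precedence.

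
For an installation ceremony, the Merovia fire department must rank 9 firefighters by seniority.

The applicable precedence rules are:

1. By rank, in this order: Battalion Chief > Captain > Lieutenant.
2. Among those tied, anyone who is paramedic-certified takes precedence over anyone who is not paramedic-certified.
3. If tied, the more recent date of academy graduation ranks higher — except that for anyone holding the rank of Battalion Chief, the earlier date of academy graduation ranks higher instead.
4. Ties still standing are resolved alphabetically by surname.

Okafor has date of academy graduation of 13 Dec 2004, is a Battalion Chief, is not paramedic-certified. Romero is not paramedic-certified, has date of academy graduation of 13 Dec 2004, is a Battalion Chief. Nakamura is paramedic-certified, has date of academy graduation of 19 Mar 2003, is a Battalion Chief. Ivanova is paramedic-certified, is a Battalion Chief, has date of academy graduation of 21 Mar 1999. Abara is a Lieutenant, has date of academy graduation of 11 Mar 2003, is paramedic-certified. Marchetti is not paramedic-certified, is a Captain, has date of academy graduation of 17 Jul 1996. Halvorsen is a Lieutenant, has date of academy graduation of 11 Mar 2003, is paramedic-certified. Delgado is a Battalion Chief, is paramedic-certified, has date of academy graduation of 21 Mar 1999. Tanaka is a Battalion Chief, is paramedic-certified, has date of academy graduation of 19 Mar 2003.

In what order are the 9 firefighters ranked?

By rank: Delgado, Ivanova, Nakamura, Tanaka, Okafor and Romero (Battalion Chief); then Marchetti (Captain); then Abara and Halvorsen (Lieutenant).
Among Delgado, Ivanova, Nakamura, Tanaka, Okafor and Romero, paramedic-certified before not paramedic-certified: Delgado, Ivanova, Nakamura and Tanaka (paramedic-certified) before Okafor and Romero (not paramedic-certified).
Among Delgado, Ivanova, Nakamura and Tanaka, by date of academy graduation (earlier first) (reversed rule for this group): Delgado and Ivanova (21 Mar 1999) before Nakamura and Tanaka (19 Mar 2003).
Among Delgado and Ivanova, alphabetically by surname: Delgado before Ivanova.
Among Nakamura and Tanaka, alphabetically by surname: Nakamura before Tanaka.
Okafor and Romero both have date of academy graduation 13 Dec 2004, so the next rule applies.
Among Okafor and Romero, alphabetically by surname: Okafor before Romero.
Abara and Halvorsen are each paramedic-certified, so the next rule applies.
Abara and Halvorsen both have date of academy graduation 11 Mar 2003, so the next rule applies.
Among Abara and Halvorsen, alphabetically by surname: Abara before Halvorsen.
Full order: Delgado, Ivanova, Nakamura, Tanaka, Okafor, Romero, Marchetti, Abara, Halvorsen.

Delgado, Ivanova, Nakamura, Tanaka, Okafor, Romero, Marchetti, Abara, Halvorsen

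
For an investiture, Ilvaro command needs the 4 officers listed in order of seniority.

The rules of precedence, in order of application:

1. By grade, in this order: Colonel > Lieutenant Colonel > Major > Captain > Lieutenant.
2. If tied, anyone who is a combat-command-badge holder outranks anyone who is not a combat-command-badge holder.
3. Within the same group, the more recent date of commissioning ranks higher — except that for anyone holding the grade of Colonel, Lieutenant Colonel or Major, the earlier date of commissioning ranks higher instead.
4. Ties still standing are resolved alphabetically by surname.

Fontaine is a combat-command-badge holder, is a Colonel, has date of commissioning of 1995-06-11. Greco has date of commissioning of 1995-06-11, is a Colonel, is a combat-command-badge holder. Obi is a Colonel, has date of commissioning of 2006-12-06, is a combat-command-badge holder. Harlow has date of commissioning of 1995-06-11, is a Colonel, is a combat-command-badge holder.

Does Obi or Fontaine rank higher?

By grade: Fontaine, Greco, Harlow and Obi (Colonel).
Fontaine, Greco, Harlow and Obi are each a combat-command-badge holder, so the next rule applies.
Among Fontaine, Greco, Harlow and Obi, by date of commissioning (earlier first) (reversed rule for this group): Fontaine, Greco and Harlow (1995-06-11) before Obi (2006-12-06).
Among Fontaine, Greco and Harlow, alphabetically by surname: Fontaine before Greco before Harlow.
So Fontaine takes precedence.

Fontaine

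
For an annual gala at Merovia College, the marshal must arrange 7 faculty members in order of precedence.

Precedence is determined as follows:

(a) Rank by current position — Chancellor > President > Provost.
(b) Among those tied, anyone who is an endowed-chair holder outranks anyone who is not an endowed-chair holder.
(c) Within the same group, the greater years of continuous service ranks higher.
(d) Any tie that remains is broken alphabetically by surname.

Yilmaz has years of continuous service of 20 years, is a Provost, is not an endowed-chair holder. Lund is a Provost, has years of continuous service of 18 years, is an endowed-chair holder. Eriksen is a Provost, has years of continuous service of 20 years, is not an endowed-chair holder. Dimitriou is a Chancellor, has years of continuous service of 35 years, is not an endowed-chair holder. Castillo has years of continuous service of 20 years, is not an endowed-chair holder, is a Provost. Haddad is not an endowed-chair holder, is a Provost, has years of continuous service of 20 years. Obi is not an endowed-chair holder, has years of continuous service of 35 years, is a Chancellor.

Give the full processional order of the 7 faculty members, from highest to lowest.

By current position: Dimitriou and Obi (Chancellor); then Lund, Castillo, Eriksen, Haddad and Yilmaz (Provost).
Dimitriou and Obi are each not an endowed-chair holder, so the next rule applies.
Dimitriou and Obi both have years of continuous service 35 years, so the next rule applies.
Among Dimitriou and Obi, alphabetically by surname: Dimitriou before Obi.
Among Lund, Castillo, Eriksen, Haddad and Yilmaz, an endowed-chair holder before not an endowed-chair holder: Lund (an endowed-chair holder) before Castillo, Eriksen, Haddad and Yilmaz (not an endowed-chair holder).
Castillo, Eriksen, Haddad and Yilmaz all have years of continuous service 20 years, so the next rule applies.
Among Castillo, Eriksen, Haddad and Yilmaz, alphabetically by surname: Castillo before Eriksen before Haddad before Yilmaz.
Full order: Dimitriou, Obi, Lund, Castillo, Eriksen, Haddad, Yilmaz.

Dimitriou, Obi, Lund, Castillo, Eriksen, Haddad, Yilmaz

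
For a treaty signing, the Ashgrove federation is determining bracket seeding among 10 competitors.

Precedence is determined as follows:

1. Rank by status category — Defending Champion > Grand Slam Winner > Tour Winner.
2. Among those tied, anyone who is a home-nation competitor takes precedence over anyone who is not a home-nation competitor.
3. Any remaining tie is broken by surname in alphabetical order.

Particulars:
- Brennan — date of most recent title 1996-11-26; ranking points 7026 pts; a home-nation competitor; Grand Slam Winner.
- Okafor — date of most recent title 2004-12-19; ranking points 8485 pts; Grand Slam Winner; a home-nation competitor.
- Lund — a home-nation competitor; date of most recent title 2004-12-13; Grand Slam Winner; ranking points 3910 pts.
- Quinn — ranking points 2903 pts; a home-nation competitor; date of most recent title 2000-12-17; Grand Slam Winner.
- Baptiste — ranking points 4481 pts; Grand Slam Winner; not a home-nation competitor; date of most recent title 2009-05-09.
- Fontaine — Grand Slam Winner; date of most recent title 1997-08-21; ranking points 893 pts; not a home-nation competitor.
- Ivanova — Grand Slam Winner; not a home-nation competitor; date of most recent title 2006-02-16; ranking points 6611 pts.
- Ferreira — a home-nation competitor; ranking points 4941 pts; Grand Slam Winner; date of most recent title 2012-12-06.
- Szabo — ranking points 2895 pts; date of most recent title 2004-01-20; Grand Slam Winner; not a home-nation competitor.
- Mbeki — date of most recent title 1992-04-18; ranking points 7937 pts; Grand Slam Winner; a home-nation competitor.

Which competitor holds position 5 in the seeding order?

Okafor

By status category: Brennan, Ferreira, Lund, Mbeki, Okafor, Quinn, Baptiste, Fontaine, Ivanova and Szabo (Grand Slam Winner).
Among Brennan, Ferreira, Lund, Mbeki, Okafor, Quinn, Baptiste, Fontaine, Ivanova and Szabo, a home-nation competitor before not a home-nation competitor: Brennan, Ferreira, Lund, Mbeki, Okafor and Quinn (a home-nation competitor) before Baptiste, Fontaine, Ivanova and Szabo (not a home-nation competitor).
Among Brennan, Ferreira, Lund, Mbeki, Okafor and Quinn, alphabetically by surname: Brennan before Ferreira before Lund before Mbeki before Okafor before Quinn.
Among Baptiste, Fontaine, Ivanova and Szabo, alphabetically by surname: Baptiste before Fontaine before Ivanova before Szabo.
Order: Brennan, Ferreira, Lund, Mbeki, Okafor, Quinn, Baptiste, Fontaine, Ivanova, Szabo.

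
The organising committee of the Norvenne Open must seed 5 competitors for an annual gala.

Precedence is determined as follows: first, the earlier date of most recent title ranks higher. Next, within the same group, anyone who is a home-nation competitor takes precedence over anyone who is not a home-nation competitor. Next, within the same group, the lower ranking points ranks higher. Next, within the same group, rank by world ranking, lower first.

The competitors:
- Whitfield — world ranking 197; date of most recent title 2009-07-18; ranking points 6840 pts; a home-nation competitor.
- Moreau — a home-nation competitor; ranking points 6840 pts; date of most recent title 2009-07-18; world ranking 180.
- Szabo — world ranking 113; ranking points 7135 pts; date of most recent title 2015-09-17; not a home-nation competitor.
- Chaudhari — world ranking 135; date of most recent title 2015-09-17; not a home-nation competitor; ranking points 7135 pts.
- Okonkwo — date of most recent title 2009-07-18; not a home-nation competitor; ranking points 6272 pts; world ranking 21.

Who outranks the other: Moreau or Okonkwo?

Moreau

By date of most recent title (earlier first): Moreau, Whitfield and Okonkwo (each 2009-07-18); then Szabo and Chaudhari (both 2015-09-17).
Among Moreau, Whitfield and Okonkwo, a home-nation competitor before not a home-nation competitor: Moreau and Whitfield (a home-nation competitor) before Okonkwo (not a home-nation competitor).
Moreau and Whitfield both have ranking points 6840 pts, so the next rule applies.
Among Moreau and Whitfield, by world ranking (lower first): Moreau (180) before Whitfield (197).
Szabo and Chaudhari are each not a home-nation competitor, so the next rule applies.
Szabo and Chaudhari both have ranking points 7135 pts, so the next rule applies.
Among Szabo and Chaudhari, by world ranking (lower first): Szabo (113) before Chaudhari (135).
So Moreau takes precedence.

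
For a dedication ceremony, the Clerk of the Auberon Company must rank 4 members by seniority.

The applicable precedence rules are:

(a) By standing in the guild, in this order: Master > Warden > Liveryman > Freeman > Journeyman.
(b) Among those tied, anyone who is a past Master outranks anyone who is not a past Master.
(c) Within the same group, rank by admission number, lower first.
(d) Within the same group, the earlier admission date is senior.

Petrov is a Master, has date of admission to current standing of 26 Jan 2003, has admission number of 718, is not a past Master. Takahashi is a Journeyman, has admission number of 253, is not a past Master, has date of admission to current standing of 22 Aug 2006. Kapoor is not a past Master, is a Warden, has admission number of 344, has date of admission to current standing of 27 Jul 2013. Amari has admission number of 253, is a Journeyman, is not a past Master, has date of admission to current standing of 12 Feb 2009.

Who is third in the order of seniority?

Takahashi

By standing in the guild: Petrov (Master); then Kapoor (Warden); then Takahashi and Amari (Journeyman).
Takahashi and Amari are each not a past Master, so the next rule applies.
Takahashi and Amari both have admission number 253, so the next rule applies.
Among Takahashi and Amari, by date of admission to current standing (earlier first): Takahashi (22 Aug 2006) before Amari (12 Feb 2009).
Order: Petrov, Kapoor, Takahashi, Amari.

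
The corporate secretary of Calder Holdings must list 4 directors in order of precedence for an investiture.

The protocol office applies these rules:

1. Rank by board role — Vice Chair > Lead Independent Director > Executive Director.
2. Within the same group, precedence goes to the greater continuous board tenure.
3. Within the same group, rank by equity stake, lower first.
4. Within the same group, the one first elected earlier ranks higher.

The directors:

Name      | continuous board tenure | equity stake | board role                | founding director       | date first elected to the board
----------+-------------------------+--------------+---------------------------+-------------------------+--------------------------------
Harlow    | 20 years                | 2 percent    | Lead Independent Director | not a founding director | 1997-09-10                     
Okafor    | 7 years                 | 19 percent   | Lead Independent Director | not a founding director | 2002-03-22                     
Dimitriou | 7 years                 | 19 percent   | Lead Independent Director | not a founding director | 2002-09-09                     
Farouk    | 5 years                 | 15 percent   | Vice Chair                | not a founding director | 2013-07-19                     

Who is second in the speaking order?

Harlow

By board role: Farouk (Vice Chair); then Harlow, Okafor and Dimitriou (Lead Independent Director).
Among Harlow, Okafor and Dimitriou, by continuous board tenure (higher first): Harlow (20 years) before Okafor and Dimitriou (7 years).
Okafor and Dimitriou both have equity stake 19 percent, so the next rule applies.
Among Okafor and Dimitriou, by date first elected to the board (earlier first): Okafor (2002-03-22) before Dimitriou (2002-09-09).
Order: Farouk, Harlow, Okafor, Dimitriou.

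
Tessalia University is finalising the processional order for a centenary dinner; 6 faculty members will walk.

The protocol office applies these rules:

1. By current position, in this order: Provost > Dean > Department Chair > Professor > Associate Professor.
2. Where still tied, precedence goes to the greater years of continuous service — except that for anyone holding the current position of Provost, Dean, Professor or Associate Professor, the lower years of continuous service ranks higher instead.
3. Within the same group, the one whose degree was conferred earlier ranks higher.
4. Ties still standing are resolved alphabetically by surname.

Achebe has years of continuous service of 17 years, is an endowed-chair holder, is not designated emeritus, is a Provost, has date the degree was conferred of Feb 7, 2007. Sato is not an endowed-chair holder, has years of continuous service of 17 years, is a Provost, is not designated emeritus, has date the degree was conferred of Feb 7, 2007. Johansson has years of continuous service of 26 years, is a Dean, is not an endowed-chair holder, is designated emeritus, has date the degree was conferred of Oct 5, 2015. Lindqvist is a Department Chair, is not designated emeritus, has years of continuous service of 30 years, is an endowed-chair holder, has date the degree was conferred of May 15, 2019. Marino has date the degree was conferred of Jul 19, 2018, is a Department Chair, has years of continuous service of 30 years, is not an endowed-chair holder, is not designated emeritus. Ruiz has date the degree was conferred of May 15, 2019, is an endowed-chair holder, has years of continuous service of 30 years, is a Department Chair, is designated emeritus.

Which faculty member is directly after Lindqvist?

By current position: Achebe and Sato (Provost); then Johansson (Dean); then Marino, Lindqvist and Ruiz (Department Chair).
Achebe and Sato both have years of continuous service 17 years, so the next rule applies.
Achebe and Sato both have date the degree was conferred Feb 7, 2007, so the next rule applies.
Among Achebe and Sato, alphabetically by surname: Achebe before Sato.
Marino, Lindqvist and Ruiz all have years of continuous service 30 years, so the next rule applies.
Among Marino, Lindqvist and Ruiz, by date the degree was conferred (earlier first): Marino (Jul 19, 2018) before Lindqvist and Ruiz (May 15, 2019).
Among Lindqvist and Ruiz, alphabetically by surname: Lindqvist before Ruiz.
Order: Achebe, Sato, Johansson, Marino, Lindqvist, Ruiz.

Ruiz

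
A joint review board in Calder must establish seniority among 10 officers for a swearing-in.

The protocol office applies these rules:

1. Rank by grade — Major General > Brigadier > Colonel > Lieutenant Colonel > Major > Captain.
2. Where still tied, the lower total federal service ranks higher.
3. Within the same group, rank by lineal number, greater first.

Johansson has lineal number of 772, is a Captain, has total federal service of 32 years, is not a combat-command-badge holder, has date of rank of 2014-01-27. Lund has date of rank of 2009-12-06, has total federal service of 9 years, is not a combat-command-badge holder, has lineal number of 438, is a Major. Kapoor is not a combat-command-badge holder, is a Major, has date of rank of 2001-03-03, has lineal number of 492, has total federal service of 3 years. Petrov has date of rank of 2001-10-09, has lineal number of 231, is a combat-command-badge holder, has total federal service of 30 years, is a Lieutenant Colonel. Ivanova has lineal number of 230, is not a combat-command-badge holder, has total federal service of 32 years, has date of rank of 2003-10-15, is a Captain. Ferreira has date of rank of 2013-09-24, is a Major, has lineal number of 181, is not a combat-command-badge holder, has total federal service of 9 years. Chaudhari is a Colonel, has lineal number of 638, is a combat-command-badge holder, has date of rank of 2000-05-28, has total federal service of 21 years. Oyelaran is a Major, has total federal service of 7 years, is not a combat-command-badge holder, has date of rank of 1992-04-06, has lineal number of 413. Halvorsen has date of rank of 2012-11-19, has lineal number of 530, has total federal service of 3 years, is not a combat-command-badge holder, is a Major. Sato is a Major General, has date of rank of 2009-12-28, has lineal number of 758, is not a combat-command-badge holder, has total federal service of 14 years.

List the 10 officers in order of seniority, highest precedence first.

By grade: Sato (Major General); then Chaudhari (Colonel); then Petrov (Lieutenant Colonel); then Halvorsen, Kapoor, Oyelaran, Lund and Ferreira (Major); then Johansson and Ivanova (Captain).
Among Halvorsen, Kapoor, Oyelaran, Lund and Ferreira, by total federal service (lower first): Halvorsen and Kapoor (3 years) before Oyelaran (7 years) before Lund and Ferreira (9 years).
Among Halvorsen and Kapoor, by lineal number (higher first): Halvorsen (530) before Kapoor (492).
Among Lund and Ferreira, by lineal number (higher first): Lund (438) before Ferreira (181).
Johansson and Ivanova both have total federal service 32 years, so the next rule applies.
Among Johansson and Ivanova, by lineal number (higher first): Johansson (772) before Ivanova (230).
Full order: Sato, Chaudhari, Petrov, Halvorsen, Kapoor, Oyelaran, Lund, Ferreira, Johansson, Ivanova.

Sato, Chaudhari, Petrov, Halvorsen, Kapoor, Oyelaran, Lund, Ferreira, Johansson, Ivanova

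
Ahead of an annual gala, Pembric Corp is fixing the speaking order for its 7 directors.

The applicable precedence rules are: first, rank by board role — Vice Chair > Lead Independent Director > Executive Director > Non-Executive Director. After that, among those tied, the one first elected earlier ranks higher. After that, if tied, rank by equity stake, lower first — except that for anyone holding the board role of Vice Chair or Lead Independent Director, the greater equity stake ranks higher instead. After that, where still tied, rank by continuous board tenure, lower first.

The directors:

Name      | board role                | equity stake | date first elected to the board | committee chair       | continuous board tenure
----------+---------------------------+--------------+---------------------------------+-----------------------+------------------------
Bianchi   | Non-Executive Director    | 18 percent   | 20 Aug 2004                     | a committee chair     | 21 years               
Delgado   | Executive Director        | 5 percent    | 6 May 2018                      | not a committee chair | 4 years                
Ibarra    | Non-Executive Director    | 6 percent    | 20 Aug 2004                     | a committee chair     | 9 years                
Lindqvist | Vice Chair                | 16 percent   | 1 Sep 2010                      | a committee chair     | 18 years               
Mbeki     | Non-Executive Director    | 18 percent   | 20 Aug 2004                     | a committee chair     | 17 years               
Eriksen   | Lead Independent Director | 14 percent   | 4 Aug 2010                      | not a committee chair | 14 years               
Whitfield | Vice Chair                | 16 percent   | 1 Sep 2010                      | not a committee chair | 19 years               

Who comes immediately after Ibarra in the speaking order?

Mbeki

By board role: Lindqvist and Whitfield (Vice Chair); then Eriksen (Lead Independent Director); then Delgado (Executive Director); then Ibarra, Mbeki and Bianchi (Non-Executive Director).
Lindqvist and Whitfield both have date first elected to the board 1 Sep 2010, so the next rule applies.
Lindqvist and Whitfield both have equity stake 16 percent, so the next rule applies.
Among Lindqvist and Whitfield, by continuous board tenure (lower first): Lindqvist (18 years) before Whitfield (19 years).
Ibarra, Mbeki and Bianchi all have date first elected to the board 20 Aug 2004, so the next rule applies.
Among Ibarra, Mbeki and Bianchi, by equity stake (lower first): Ibarra (6 percent) before Mbeki and Bianchi (18 percent).
Among Mbeki and Bianchi, by continuous board tenure (lower first): Mbeki (17 years) before Bianchi (21 years).
Order: Lindqvist, Whitfield, Eriksen, Delgado, Ibarra, Mbeki, Bianchi.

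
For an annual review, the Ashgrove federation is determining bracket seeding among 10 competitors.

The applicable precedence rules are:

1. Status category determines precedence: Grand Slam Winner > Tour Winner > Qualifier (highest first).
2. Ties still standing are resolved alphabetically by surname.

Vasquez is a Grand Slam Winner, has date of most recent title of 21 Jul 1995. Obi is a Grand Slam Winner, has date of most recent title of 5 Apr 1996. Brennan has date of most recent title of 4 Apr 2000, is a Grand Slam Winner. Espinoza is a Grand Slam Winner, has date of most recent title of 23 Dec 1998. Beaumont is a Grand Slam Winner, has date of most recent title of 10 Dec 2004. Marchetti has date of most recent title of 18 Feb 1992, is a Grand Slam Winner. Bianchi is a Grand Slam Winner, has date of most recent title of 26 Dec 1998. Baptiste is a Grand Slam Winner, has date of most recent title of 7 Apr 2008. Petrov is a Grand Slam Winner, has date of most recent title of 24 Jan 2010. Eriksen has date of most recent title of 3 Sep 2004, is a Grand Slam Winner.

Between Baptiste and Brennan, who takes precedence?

Baptiste

By status category: Baptiste, Beaumont, Bianchi, Brennan, Eriksen, Espinoza, Marchetti, Obi, Petrov and Vasquez (Grand Slam Winner).
Among Baptiste, Beaumont, Bianchi, Brennan, Eriksen, Espinoza, Marchetti, Obi, Petrov and Vasquez, alphabetically by surname: Baptiste before Beaumont before Bianchi before Brennan before Eriksen before Espinoza before Marchetti before Obi before Petrov before Vasquez.
So Baptiste takes precedence.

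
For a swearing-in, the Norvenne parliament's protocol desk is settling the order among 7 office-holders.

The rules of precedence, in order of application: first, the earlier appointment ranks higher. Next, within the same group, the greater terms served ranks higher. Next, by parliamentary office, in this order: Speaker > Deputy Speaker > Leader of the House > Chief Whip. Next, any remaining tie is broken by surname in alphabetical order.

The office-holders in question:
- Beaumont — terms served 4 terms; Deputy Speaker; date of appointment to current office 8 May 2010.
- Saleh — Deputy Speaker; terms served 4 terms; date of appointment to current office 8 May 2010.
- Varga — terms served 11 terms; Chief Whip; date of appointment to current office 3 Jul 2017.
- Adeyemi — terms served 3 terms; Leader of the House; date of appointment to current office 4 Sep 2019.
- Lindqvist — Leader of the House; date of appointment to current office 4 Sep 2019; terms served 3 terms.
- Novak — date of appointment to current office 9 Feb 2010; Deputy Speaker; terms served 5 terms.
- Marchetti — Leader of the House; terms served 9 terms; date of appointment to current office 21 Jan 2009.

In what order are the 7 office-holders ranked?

Marchetti, Novak, Beaumont, Saleh, Varga, Adeyemi, Lindqvist

By date of appointment to current office (earlier first): Marchetti (21 Jan 2009); then Novak (9 Feb 2010); then Beaumont and Saleh (both 8 May 2010); then Varga (3 Jul 2017); then Adeyemi and Lindqvist (both 4 Sep 2019).
Beaumont and Saleh both have terms served 4 terms, so the next rule applies.
Beaumont and Saleh are each Deputy Speaker, so the next rule applies.
Among Beaumont and Saleh, alphabetically by surname: Beaumont before Saleh.
Adeyemi and Lindqvist both have terms served 3 terms, so the next rule applies.
Adeyemi and Lindqvist are each Leader of the House, so the next rule applies.
Among Adeyemi and Lindqvist, alphabetically by surname: Adeyemi before Lindqvist.
Full order: Marchetti, Novak, Beaumont, Saleh, Varga, Adeyemi, Lindqvist.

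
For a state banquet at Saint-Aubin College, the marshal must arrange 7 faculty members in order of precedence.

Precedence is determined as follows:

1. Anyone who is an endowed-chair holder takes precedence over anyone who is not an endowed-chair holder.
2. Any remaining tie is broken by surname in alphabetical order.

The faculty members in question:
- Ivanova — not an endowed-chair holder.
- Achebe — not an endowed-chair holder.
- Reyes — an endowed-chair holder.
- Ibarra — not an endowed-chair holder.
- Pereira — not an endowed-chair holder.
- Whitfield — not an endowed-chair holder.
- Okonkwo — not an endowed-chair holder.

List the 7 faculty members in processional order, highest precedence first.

Reyes, Achebe, Ibarra, Ivanova, Okonkwo, Pereira, Whitfield

By the first rule: Reyes (an endowed-chair holder); then Achebe, Ibarra, Ivanova, Okonkwo, Pereira and Whitfield (each not an endowed-chair holder).
Among Achebe, Ibarra, Ivanova, Okonkwo, Pereira and Whitfield, alphabetically by surname: Achebe before Ibarra before Ivanova before Okonkwo before Pereira before Whitfield.
Full order: Reyes, Achebe, Ibarra, Ivanova, Okonkwo, Pereira, Whitfield.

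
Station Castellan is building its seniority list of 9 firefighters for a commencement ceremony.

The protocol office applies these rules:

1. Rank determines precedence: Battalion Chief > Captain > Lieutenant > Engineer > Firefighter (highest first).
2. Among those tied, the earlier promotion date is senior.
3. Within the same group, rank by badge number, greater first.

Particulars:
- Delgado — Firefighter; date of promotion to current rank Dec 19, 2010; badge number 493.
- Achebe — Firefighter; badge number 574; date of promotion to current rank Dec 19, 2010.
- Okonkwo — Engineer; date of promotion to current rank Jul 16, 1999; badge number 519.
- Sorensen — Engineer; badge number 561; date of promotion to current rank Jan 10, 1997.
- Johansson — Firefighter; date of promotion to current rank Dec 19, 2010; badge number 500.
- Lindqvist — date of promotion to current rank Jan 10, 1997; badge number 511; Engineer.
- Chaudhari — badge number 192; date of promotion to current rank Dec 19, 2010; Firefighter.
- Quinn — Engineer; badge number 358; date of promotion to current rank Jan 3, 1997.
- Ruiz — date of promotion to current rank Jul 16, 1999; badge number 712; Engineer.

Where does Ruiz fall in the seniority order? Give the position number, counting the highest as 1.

4

By rank: Quinn, Sorensen, Lindqvist, Ruiz and Okonkwo (Engineer); then Achebe, Johansson, Delgado and Chaudhari (Firefighter).
Among Quinn, Sorensen, Lindqvist, Ruiz and Okonkwo, by date of promotion to current rank (earlier first): Quinn (Jan 3, 1997) before Sorensen and Lindqvist (Jan 10, 1997) before Ruiz and Okonkwo (Jul 16, 1999).
Among Sorensen and Lindqvist, by badge number (higher first): Sorensen (561) before Lindqvist (511).
Among Ruiz and Okonkwo, by badge number (higher first): Ruiz (712) before Okonkwo (519).
Achebe, Johansson, Delgado and Chaudhari all have date of promotion to current rank Dec 19, 2010, so the next rule applies.
Among Achebe, Johansson, Delgado and Chaudhari, by badge number (higher first): Achebe (574) before Johansson (500) before Delgado (493) before Chaudhari (192).
Order: Quinn, Sorensen, Lindqvist, Ruiz, Okonkwo, Achebe, Johansson, Delgado, Chaudhari. So position 4.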